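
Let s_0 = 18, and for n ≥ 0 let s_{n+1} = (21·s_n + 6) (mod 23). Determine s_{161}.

1

Computing terms: s_0 = 18, s_1 = 16, s_2 = 20, s_3 = 12, s_4 = 5, s_5 = 19, s_6 = 14, s_7 = 1, s_8 = 4, s_9 = 21, s_{10} = 10, s_{11} = 9, s_{12} = 11, s_{13} = 7, s_{14} = 15, s_{15} = 22, s_{16} = 8, s_{17} = 13, s_{18} = 3, s_{19} = 0, s_{20} = 6, s_{21} = 17, s_{22} = 18.
The sequence repeats with period 22.
So s_{161} = s_{0 + ((161-0) mod 22)} = s_7 = 1.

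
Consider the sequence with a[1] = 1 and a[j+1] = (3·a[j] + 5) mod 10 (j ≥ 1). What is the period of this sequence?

We have a[1] = 1; a[2] = 8; a[3] = 9; a[4] = 2; a[5] = 1.
Since a[5] = a[1] = 1, the sequence is periodic with period 4.

4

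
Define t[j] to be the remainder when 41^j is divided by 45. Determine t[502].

31

Computing terms: t[1] = 41,  t[2] = 16,  t[3] = 26,  t[4] = 31,  t[5] = 11,  t[6] = 1,  t[7] = 41.
Since t[7] = t[1] = 41, the sequence is periodic with period 6.
(502 - 1) mod 6 = 3, so t[502] = t[4] = 31.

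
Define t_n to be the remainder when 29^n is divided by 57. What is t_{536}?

16

Computing terms: t_0 = 1,  t_1 = 29,  t_2 = 43,  t_3 = 50,  t_4 = 25,  t_5 = 41,  t_6 = 49,  t_7 = 53,  t_8 = 55,  t_9 = 56,  t_{10} = 28,  t_{11} = 14,  t_{12} = 7,  t_{13} = 32,  t_{14} = 16,  t_{15} = 8,  t_{16} = 4,  t_{17} = 2,  t_{18} = 1.
Since t_{18} = t_0 = 1, the sequence is periodic with period 18.
So t_{536} = t_{0 + ((536-0) mod 18)} = t_{14} = 16.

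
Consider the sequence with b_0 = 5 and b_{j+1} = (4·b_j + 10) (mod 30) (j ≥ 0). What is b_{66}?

20

We have b_0 = 5,  b_1 = 0,  b_2 = 10,  b_3 = 20,  b_4 = 0.
Since b_4 = b_1 = 0, the sequence is eventually periodic: after a pre-period of length 1 it cycles with period 3.
For j ≥ 1, b_j depends only on (j - 1) mod 3. (66 - 1) mod 3 = 2, so b_{66} = b_3 = 20.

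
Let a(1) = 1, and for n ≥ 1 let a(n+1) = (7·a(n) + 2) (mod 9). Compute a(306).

Computing terms: a(1) = 1,  a(2) = 0,  a(3) = 2,  a(4) = 7,  a(5) = 6,  a(6) = 8,  a(7) = 4,  a(8) = 3,  a(9) = 5,  a(10) = 1.
Since a(10) = a(1) = 1, the sequence is periodic with period 9.
(306 - 1) mod 9 = 8, so a(306) = a(9) = 5.

5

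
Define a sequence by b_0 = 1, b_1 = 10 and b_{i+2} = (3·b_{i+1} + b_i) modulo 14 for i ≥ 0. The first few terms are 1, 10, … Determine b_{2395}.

2

Computing terms: b_0 = 1; b_1 = 10; b_2 = 3; b_3 = 5; b_4 = 4; b_5 = 3; b_6 = 13; b_7 = 0; b_8 = 13; b_9 = 11; b_{10} = 4; b_{11} = 9; b_{12} = 3; b_{13} = 4; b_{14} = 1; b_{15} = 7; b_{16} = 8; b_{17} = 3; b_{18} = 3; b_{19} = 12; b_{20} = 11; b_{21} = 3; b_{22} = 6; b_{23} = 7; b_{24} = 13; b_{25} = 4; b_{26} = 11; b_{27} = 9; b_{28} = 10; b_{29} = 11; b_{30} = 1; b_{31} = 0; b_{32} = 1; b_{33} = 3; b_{34} = 10; b_{35} = 5; b_{36} = 11; b_{37} = 10; b_{38} = 13; b_{39} = 7; b_{40} = 6; b_{41} = 11; b_{42} = 11; b_{43} = 2; b_{44} = 3; b_{45} = 11; b_{46} = 8; b_{47} = 7; b_{48} = 1; b_{49} = 10.
The sequence repeats with period 48.
(2395 - 0) mod 48 = 43, so b_{2395} = b_{43} = 2.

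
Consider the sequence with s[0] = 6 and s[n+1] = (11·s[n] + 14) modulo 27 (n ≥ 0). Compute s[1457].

s[0] = 6,  s[1] = 26,  s[2] = 3,  s[3] = 20,  s[4] = 18,  s[5] = 23,  s[6] = 24,  s[7] = 8,  s[8] = 21,  s[9] = 2,  s[10] = 9,  s[11] = 5,  s[12] = 15,  s[13] = 17,  s[14] = 12,  s[15] = 11,  s[16] = 0,  s[17] = 14,  s[18] = 6.
The sequence repeats with period 18.
So s[1457] = s[0 + ((1457-0) mod 18)] = s[17] = 14.

14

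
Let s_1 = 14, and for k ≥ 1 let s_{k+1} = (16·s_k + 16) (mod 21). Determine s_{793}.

14

Listing terms: s_1 = 14,  s_2 = 9,  s_3 = 13,  s_4 = 14.
The sequence repeats with period 3.
(793 - 1) mod 3 = 0, so s_{793} = s_1 = 14.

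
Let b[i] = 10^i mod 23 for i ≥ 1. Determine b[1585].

b[1] = 10; b[2] = 8; b[3] = 11; b[4] = 18; b[5] = 19; b[6] = 6; b[7] = 14; b[8] = 2; b[9] = 20; b[10] = 16; b[11] = 22; b[12] = 13; b[13] = 15; b[14] = 12; b[15] = 5; b[16] = 4; b[17] = 17; b[18] = 9; b[19] = 21; b[20] = 3; b[21] = 7; b[22] = 1; b[23] = 10.
Since b[23] = b[1] = 10, the sequence is periodic with period 22.
(1585 - 1) mod 22 = 0, so b[1585] = b[1] = 10.

10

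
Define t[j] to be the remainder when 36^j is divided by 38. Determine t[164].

We have t[1] = 36,  t[2] = 4,  t[3] = 30,  t[4] = 16,  t[5] = 6,  t[6] = 26,  t[7] = 24,  t[8] = 28,  t[9] = 20,  t[10] = 36.
Since t[10] = t[1] = 36, the sequence is periodic with period 9.
So t[164] = t[1 + ((164-1) mod 9)] = t[2] = 4.

4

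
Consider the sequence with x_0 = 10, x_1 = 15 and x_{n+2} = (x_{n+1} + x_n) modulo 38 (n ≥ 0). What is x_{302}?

5

We have x_0 = 10,  x_1 = 15,  x_2 = 25,  x_3 = 2,  x_4 = 27,  x_5 = 29,  x_6 = 18,  x_7 = 9,  x_8 = 27,  x_9 = 36,  x_{10} = 25,  x_{11} = 23,  x_{12} = 10,  x_{13} = 33,  x_{14} = 5,  x_{15} = 0,  x_{16} = 5,  x_{17} = 5,  x_{18} = 10,  x_{19} = 15.
Since (x_{18}, x_{19}) = (x_0, x_1) = (10, 15) (two consecutive terms determine the rest), the sequence is periodic with period 18.
(302 - 0) mod 18 = 14, so x_{302} = x_{14} = 5.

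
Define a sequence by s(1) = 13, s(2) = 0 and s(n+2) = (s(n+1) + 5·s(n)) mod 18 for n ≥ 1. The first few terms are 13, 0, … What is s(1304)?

We have s(1) = 13; s(2) = 0; s(3) = 11; s(4) = 11; s(5) = 12; s(6) = 13; s(7) = 1; s(8) = 12; s(9) = 17; s(10) = 5; s(11) = 0; s(12) = 7; s(13) = 7; s(14) = 6; s(15) = 5; s(16) = 17; s(17) = 6; s(18) = 1; s(19) = 13; s(20) = 0.
Since (s(19), s(20)) = (s(1), s(2)) = (13, 0) (two consecutive terms determine the rest), the sequence is periodic with period 18.
So s(1304) = s(1 + ((1304-1) mod 18)) = s(8) = 12.

12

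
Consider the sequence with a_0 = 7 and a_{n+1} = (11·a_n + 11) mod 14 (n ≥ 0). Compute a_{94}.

11

Computing terms: a_0 = 7; a_1 = 4; a_2 = 13; a_3 = 0; a_4 = 11; a_5 = 6; a_6 = 7.
The sequence repeats with period 6.
(94 - 0) mod 6 = 4, so a_{94} = a_4 = 11.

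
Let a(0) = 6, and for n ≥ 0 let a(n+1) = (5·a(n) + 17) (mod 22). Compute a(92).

10

Computing terms: a(0) = 6, a(1) = 3, a(2) = 10, a(3) = 1, a(4) = 0, a(5) = 17, a(6) = 14, a(7) = 21, a(8) = 12, a(9) = 11, a(10) = 6.
Since a(10) = a(0) = 6, the sequence is periodic with period 10.
(92 - 0) mod 10 = 2, so a(92) = a(2) = 10.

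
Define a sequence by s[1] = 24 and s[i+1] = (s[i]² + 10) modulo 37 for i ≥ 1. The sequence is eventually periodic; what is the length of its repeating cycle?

5

s[1] = 24; s[2] = 31; s[3] = 9; s[4] = 17; s[5] = 3; s[6] = 19; s[7] = 1; s[8] = 11; s[9] = 20; s[10] = 3.
Since s[10] = s[5] = 3, the sequence is eventually periodic: after a pre-period of length 4 it cycles with period 5.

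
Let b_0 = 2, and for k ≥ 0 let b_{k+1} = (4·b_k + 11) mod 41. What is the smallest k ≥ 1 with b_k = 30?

8

We have b_0 = 2,  b_1 = 19,  b_2 = 5,  b_3 = 31,  b_4 = 12,  b_5 = 18,  b_6 = 1,  b_7 = 15,  b_8 = 30,  b_9 = 8,  b_{10} = 2.
Since b_{10} = b_0 = 2, the sequence is periodic with period 10.
The value 30 first appears (with k ≥ 1) at b_8.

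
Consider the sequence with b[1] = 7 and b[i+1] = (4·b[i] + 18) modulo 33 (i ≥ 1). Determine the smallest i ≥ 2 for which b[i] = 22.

Listing terms: b[1] = 7, b[2] = 13, b[3] = 4, b[4] = 1, b[5] = 22, b[6] = 7.
The sequence repeats with period 5.
The value 22 first appears (with i ≥ 2) at b[5].

5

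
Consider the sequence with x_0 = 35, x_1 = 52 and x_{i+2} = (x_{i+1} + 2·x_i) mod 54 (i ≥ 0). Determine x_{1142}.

32

x_0 = 35; x_1 = 52; x_2 = 14; x_3 = 10; x_4 = 38; x_5 = 4; x_6 = 26; x_7 = 34; x_8 = 32; x_9 = 46; x_{10} = 2; x_{11} = 40; x_{12} = 44; x_{13} = 16; x_{14} = 50; x_{15} = 28; x_{16} = 20; x_{17} = 22; x_{18} = 8; x_{19} = 52; x_{20} = 14.
Since (x_{19}, x_{20}) = (x_1, x_2) = (52, 14) (two consecutive terms determine the rest), the sequence is eventually periodic: after a pre-period of length 1 it cycles with period 18.
For i ≥ 1, x_i depends only on (i - 1) mod 18. (1142 - 1) mod 18 = 7, so x_{1142} = x_8 = 32.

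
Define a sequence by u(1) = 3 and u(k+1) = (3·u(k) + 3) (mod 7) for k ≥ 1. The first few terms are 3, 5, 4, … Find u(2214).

0

u(1) = 3,  u(2) = 5,  u(3) = 4,  u(4) = 1,  u(5) = 6,  u(6) = 0,  u(7) = 3.
The sequence repeats with period 6.
(2214 - 1) mod 6 = 5, so u(2214) = u(6) = 0.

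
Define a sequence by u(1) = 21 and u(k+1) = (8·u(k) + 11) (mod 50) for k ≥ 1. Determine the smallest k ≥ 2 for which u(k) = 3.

Computing terms: u(1) = 21, u(2) = 29, u(3) = 43, u(4) = 5, u(5) = 1, u(6) = 19, u(7) = 13, u(8) = 15, u(9) = 31, u(10) = 9, u(11) = 33, u(12) = 25, u(13) = 11, u(14) = 49, u(15) = 3, u(16) = 35, u(17) = 41, u(18) = 39, u(19) = 23, u(20) = 45, u(21) = 21.
Since u(21) = u(1) = 21, the sequence is periodic with period 20.
The value 3 first appears (with k ≥ 2) at u(15).

15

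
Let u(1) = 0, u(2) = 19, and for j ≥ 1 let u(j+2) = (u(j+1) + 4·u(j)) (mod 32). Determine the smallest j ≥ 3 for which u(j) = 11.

5

u(1) = 0, u(2) = 19, u(3) = 19, u(4) = 31, u(5) = 11, u(6) = 7, u(7) = 19, u(8) = 15, u(9) = 27, u(10) = 23, u(11) = 3, u(12) = 31, u(13) = 11.
Since (u(12), u(13)) = (u(4), u(5)) = (31, 11) (two consecutive terms determine the rest), the sequence is eventually periodic: after a pre-period of length 3 it cycles with period 8.
The value 11 first appears (with j ≥ 3) at u(5).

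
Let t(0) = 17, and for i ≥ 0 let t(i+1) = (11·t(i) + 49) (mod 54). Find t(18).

17

t(0) = 17; t(1) = 20; t(2) = 53; t(3) = 38; t(4) = 35; t(5) = 2; t(6) = 17.
Since t(6) = t(0) = 17, the sequence is periodic with period 6.
So t(18) = t(0 + ((18-0) mod 6)) = t(0) = 17.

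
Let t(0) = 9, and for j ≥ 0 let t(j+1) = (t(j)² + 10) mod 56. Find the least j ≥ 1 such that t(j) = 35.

1

t(0) = 9; t(1) = 35; t(2) = 3; t(3) = 19; t(4) = 35.
Since t(4) = t(1) = 35, the sequence is eventually periodic: after a pre-period of length 1 it cycles with period 3.
The value 35 first appears (with j ≥ 1) at t(1).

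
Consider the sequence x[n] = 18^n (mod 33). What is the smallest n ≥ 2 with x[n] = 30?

9

Listing terms: x[1] = 18, x[2] = 27, x[3] = 24, x[4] = 3, x[5] = 21, x[6] = 15, x[7] = 6, x[8] = 9, x[9] = 30, x[10] = 12, x[11] = 18.
Since x[11] = x[1] = 18, the sequence is periodic with period 10.
The value 30 first appears (with n ≥ 2) at x[9].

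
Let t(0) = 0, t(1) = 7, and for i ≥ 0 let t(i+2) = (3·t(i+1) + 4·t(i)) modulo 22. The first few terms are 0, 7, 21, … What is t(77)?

t(0) = 0; t(1) = 7; t(2) = 21; t(3) = 3; t(4) = 5; t(5) = 5; t(6) = 13; t(7) = 15; t(8) = 9; t(9) = 21; t(10) = 11; t(11) = 7; t(12) = 21.
Since (t(11), t(12)) = (t(1), t(2)) = (7, 21) (two consecutive terms determine the rest), the sequence is eventually periodic: after a pre-period of length 1 it cycles with period 10.
For i ≥ 1, t(i) depends only on (i - 1) mod 10. (77 - 1) mod 10 = 6, so t(77) = t(7) = 15.

15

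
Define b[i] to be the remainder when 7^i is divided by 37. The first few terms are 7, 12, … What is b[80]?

Listing terms: b[1] = 7,  b[2] = 12,  b[3] = 10,  b[4] = 33,  b[5] = 9,  b[6] = 26,  b[7] = 34,  b[8] = 16,  b[9] = 1,  b[10] = 7.
The sequence repeats with period 9.
(80 - 1) mod 9 = 7, so b[80] = b[8] = 16.

16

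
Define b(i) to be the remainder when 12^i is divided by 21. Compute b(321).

6

Listing terms: b(0) = 1; b(1) = 12; b(2) = 18; b(3) = 6; b(4) = 9; b(5) = 3; b(6) = 15; b(7) = 12.
Since b(7) = b(1) = 12, the sequence is eventually periodic: after a pre-period of length 1 it cycles with period 6.
For i ≥ 1, b(i) depends only on (i - 1) mod 6. (321 - 1) mod 6 = 2, so b(321) = b(3) = 6.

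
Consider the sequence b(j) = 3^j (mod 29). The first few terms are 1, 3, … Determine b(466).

Listing terms: b(0) = 1; b(1) = 3; b(2) = 9; b(3) = 27; b(4) = 23; b(5) = 11; b(6) = 4; b(7) = 12; b(8) = 7; b(9) = 21; b(10) = 5; b(11) = 15; b(12) = 16; b(13) = 19; b(14) = 28; b(15) = 26; b(16) = 20; b(17) = 2; b(18) = 6; b(19) = 18; b(20) = 25; b(21) = 17; b(22) = 22; b(23) = 8; b(24) = 24; b(25) = 14; b(26) = 13; b(27) = 10; b(28) = 1.
Since b(28) = b(0) = 1, the sequence is periodic with period 28.
(466 - 0) mod 28 = 18, so b(466) = b(18) = 6.

6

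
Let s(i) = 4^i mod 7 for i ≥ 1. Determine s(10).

4

Computing terms: s(1) = 4,  s(2) = 2,  s(3) = 1,  s(4) = 4.
Since s(4) = s(1) = 4, the sequence is periodic with period 3.
So s(10) = s(1 + ((10-1) mod 3)) = s(1) = 4.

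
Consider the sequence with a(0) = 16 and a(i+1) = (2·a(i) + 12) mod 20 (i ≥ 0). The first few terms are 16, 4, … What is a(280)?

16

Listing terms: a(0) = 16, a(1) = 4, a(2) = 0, a(3) = 12, a(4) = 16.
The sequence repeats with period 4.
So a(280) = a(0 + ((280-0) mod 4)) = a(0) = 16.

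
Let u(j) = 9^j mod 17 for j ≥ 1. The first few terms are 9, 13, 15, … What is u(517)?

8

Listing terms: u(1) = 9, u(2) = 13, u(3) = 15, u(4) = 16, u(5) = 8, u(6) = 4, u(7) = 2, u(8) = 1, u(9) = 9.
Since u(9) = u(1) = 9, the sequence is periodic with period 8.
So u(517) = u(1 + ((517-1) mod 8)) = u(5) = 8.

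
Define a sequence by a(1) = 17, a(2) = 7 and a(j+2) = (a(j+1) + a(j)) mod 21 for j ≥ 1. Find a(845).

1

Listing terms: a(1) = 17; a(2) = 7; a(3) = 3; a(4) = 10; a(5) = 13; a(6) = 2; a(7) = 15; a(8) = 17; a(9) = 11; a(10) = 7; a(11) = 18; a(12) = 4; a(13) = 1; a(14) = 5; a(15) = 6; a(16) = 11; a(17) = 17; a(18) = 7.
Since (a(17), a(18)) = (a(1), a(2)) = (17, 7) (two consecutive terms determine the rest), the sequence is periodic with period 16.
(845 - 1) mod 16 = 12, so a(845) = a(13) = 1.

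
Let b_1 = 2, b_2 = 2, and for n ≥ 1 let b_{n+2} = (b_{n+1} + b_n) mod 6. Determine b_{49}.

Listing terms: b_1 = 2,  b_2 = 2,  b_3 = 4,  b_4 = 0,  b_5 = 4,  b_6 = 4,  b_7 = 2,  b_8 = 0,  b_9 = 2,  b_{10} = 2.
Since (b_9, b_{10}) = (b_1, b_2) = (2, 2) (two consecutive terms determine the rest), the sequence is periodic with period 8.
(49 - 1) mod 8 = 0, so b_{49} = b_1 = 2.

2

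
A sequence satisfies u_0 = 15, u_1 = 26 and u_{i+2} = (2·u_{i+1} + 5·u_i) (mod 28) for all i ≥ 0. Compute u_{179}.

12

We have u_0 = 15, u_1 = 26, u_2 = 15, u_3 = 20, u_4 = 3, u_5 = 22, u_6 = 3, u_7 = 4, u_8 = 23, u_9 = 10, u_{10} = 23, u_{11} = 12, u_{12} = 27, u_{13} = 2, u_{14} = 27, u_{15} = 8, u_{16} = 11, u_{17} = 6, u_{18} = 11, u_{19} = 24, u_{20} = 19, u_{21} = 18, u_{22} = 19, u_{23} = 16, u_{24} = 15, u_{25} = 26.
The sequence repeats with period 24.
(179 - 0) mod 24 = 11, so u_{179} = u_{11} = 12.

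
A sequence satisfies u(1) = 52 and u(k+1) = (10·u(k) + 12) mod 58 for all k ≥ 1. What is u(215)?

u(1) = 52, u(2) = 10, u(3) = 54, u(4) = 30, u(5) = 22, u(6) = 0, u(7) = 12, u(8) = 16, u(9) = 56, u(10) = 50, u(11) = 48, u(12) = 28, u(13) = 2, u(14) = 32, u(15) = 42, u(16) = 26, u(17) = 40, u(18) = 6, u(19) = 14, u(20) = 36, u(21) = 24, u(22) = 20, u(23) = 38, u(24) = 44, u(25) = 46, u(26) = 8, u(27) = 34, u(28) = 4, u(29) = 52.
The sequence repeats with period 28.
(215 - 1) mod 28 = 18, so u(215) = u(19) = 14.

14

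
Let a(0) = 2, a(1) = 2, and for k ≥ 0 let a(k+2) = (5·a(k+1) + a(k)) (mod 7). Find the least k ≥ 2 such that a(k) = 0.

a(0) = 2, a(1) = 2, a(2) = 5, a(3) = 6, a(4) = 0, a(5) = 6, a(6) = 2, a(7) = 2.
Since (a(6), a(7)) = (a(0), a(1)) = (2, 2) (two consecutive terms determine the rest), the sequence is periodic with period 6.
The value 0 first appears (with k ≥ 2) at a(4).

4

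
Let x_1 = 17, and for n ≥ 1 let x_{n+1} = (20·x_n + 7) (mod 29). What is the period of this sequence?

We have x_1 = 17,  x_2 = 28,  x_3 = 16,  x_4 = 8,  x_5 = 22,  x_6 = 12,  x_7 = 15,  x_8 = 17.
The sequence repeats with period 7.

7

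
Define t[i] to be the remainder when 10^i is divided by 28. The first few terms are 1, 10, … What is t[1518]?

Listing terms: t[0] = 1; t[1] = 10; t[2] = 16; t[3] = 20; t[4] = 4; t[5] = 12; t[6] = 8; t[7] = 24; t[8] = 16.
Since t[8] = t[2] = 16, the sequence is eventually periodic: after a pre-period of length 2 it cycles with period 6.
For i ≥ 2, t[i] depends only on (i - 2) mod 6. (1518 - 2) mod 6 = 4, so t[1518] = t[6] = 8.

8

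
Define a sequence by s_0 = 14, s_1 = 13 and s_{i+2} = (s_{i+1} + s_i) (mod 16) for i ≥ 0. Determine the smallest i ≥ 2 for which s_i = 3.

4

We have s_0 = 14, s_1 = 13, s_2 = 11, s_3 = 8, s_4 = 3, s_5 = 11, s_6 = 14, s_7 = 9, s_8 = 7, s_9 = 0, s_{10} = 7, s_{11} = 7, s_{12} = 14, s_{13} = 5, s_{14} = 3, s_{15} = 8, s_{16} = 11, s_{17} = 3, s_{18} = 14, s_{19} = 1, s_{20} = 15, s_{21} = 0, s_{22} = 15, s_{23} = 15, s_{24} = 14, s_{25} = 13.
The sequence repeats with period 24.
The value 3 first appears (with i ≥ 2) at s_4.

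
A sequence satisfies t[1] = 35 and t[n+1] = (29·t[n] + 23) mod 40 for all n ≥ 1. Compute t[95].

Listing terms: t[1] = 35,  t[2] = 38,  t[3] = 5,  t[4] = 8,  t[5] = 15,  t[6] = 18,  t[7] = 25,  t[8] = 28,  t[9] = 35.
Since t[9] = t[1] = 35, the sequence is periodic with period 8.
(95 - 1) mod 8 = 6, so t[95] = t[7] = 25.

25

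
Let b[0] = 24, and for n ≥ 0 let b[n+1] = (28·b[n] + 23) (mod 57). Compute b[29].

Listing terms: b[0] = 24; b[1] = 11; b[2] = 46; b[3] = 0; b[4] = 23; b[5] = 40; b[6] = 3; b[7] = 50; b[8] = 55; b[9] = 24.
Since b[9] = b[0] = 24, the sequence is periodic with period 9.
(29 - 0) mod 9 = 2, so b[29] = b[2] = 46.

46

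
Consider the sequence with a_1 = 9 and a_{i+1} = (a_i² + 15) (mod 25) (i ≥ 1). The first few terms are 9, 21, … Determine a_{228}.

1

We have a_1 = 9; a_2 = 21; a_3 = 6; a_4 = 1; a_5 = 16; a_6 = 21.
Since a_6 = a_2 = 21, the sequence is eventually periodic: after a pre-period of length 1 it cycles with period 4.
For i ≥ 2, a_i depends only on (i - 2) mod 4. (228 - 2) mod 4 = 2, so a_{228} = a_4 = 1.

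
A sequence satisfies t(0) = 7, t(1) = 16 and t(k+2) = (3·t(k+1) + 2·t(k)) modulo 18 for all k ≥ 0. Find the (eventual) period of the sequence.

t(0) = 7,  t(1) = 16,  t(2) = 8,  t(3) = 2,  t(4) = 4,  t(5) = 16,  t(6) = 2,  t(7) = 2,  t(8) = 10,  t(9) = 16,  t(10) = 14,  t(11) = 2,  t(12) = 16,  t(13) = 16,  t(14) = 8.
Since (t(13), t(14)) = (t(1), t(2)) = (16, 8) (two consecutive terms determine the rest), the sequence is eventually periodic: after a pre-period of length 1 it cycles with period 12.

12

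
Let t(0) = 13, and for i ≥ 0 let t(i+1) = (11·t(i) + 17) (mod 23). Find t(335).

We have t(0) = 13; t(1) = 22; t(2) = 6; t(3) = 14; t(4) = 10; t(5) = 12; t(6) = 11; t(7) = 0; t(8) = 17; t(9) = 20; t(10) = 7; t(11) = 2; t(12) = 16; t(13) = 9; t(14) = 1; t(15) = 5; t(16) = 3; t(17) = 4; t(18) = 15; t(19) = 21; t(20) = 18; t(21) = 8; t(22) = 13.
The sequence repeats with period 22.
(335 - 0) mod 22 = 5, so t(335) = t(5) = 12.

12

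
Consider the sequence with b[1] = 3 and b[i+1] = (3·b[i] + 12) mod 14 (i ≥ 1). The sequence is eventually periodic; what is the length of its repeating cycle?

6

Computing terms: b[1] = 3; b[2] = 7; b[3] = 5; b[4] = 13; b[5] = 9; b[6] = 11; b[7] = 3.
The sequence repeats with period 6.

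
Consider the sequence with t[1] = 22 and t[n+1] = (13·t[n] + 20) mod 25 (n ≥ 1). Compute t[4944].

19

t[1] = 22; t[2] = 6; t[3] = 23; t[4] = 19; t[5] = 17; t[6] = 16; t[7] = 3; t[8] = 9; t[9] = 12; t[10] = 1; t[11] = 8; t[12] = 24; t[13] = 7; t[14] = 11; t[15] = 13; t[16] = 14; t[17] = 2; t[18] = 21; t[19] = 18; t[20] = 4; t[21] = 22.
The sequence repeats with period 20.
(4944 - 1) mod 20 = 3, so t[4944] = t[4] = 19.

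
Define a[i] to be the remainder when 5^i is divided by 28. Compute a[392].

25

Listing terms: a[0] = 1,  a[1] = 5,  a[2] = 25,  a[3] = 13,  a[4] = 9,  a[5] = 17,  a[6] = 1.
The sequence repeats with period 6.
(392 - 0) mod 6 = 2, so a[392] = a[2] = 25.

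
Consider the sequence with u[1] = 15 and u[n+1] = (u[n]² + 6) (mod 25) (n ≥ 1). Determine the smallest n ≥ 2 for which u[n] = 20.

4

Listing terms: u[1] = 15,  u[2] = 6,  u[3] = 17,  u[4] = 20,  u[5] = 6.
Since u[5] = u[2] = 6, the sequence is eventually periodic: after a pre-period of length 1 it cycles with period 3.
The value 20 first appears (with n ≥ 2) at u[4].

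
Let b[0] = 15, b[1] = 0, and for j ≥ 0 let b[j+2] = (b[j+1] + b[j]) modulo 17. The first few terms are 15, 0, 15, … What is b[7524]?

15

We have b[0] = 15; b[1] = 0; b[2] = 15; b[3] = 15; b[4] = 13; b[5] = 11; b[6] = 7; b[7] = 1; b[8] = 8; b[9] = 9; b[10] = 0; b[11] = 9; b[12] = 9; b[13] = 1; b[14] = 10; b[15] = 11; b[16] = 4; b[17] = 15; b[18] = 2; b[19] = 0; b[20] = 2; b[21] = 2; b[22] = 4; b[23] = 6; b[24] = 10; b[25] = 16; b[26] = 9; b[27] = 8; b[28] = 0; b[29] = 8; b[30] = 8; b[31] = 16; b[32] = 7; b[33] = 6; b[34] = 13; b[35] = 2; b[36] = 15; b[37] = 0.
Since (b[36], b[37]) = (b[0], b[1]) = (15, 0) (two consecutive terms determine the rest), the sequence is periodic with period 36.
So b[7524] = b[0 + ((7524-0) mod 36)] = b[0] = 15.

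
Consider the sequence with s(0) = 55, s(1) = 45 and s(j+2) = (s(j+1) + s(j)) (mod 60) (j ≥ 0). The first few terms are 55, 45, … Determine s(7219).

s(0) = 55, s(1) = 45, s(2) = 40, s(3) = 25, s(4) = 5, s(5) = 30, s(6) = 35, s(7) = 5, s(8) = 40, s(9) = 45, s(10) = 25, s(11) = 10, s(12) = 35, s(13) = 45, s(14) = 20, s(15) = 5, s(16) = 25, s(17) = 30, s(18) = 55, s(19) = 25, s(20) = 20, s(21) = 45, s(22) = 5, s(23) = 50, s(24) = 55, s(25) = 45.
The sequence repeats with period 24.
(7219 - 0) mod 24 = 19, so s(7219) = s(19) = 25.

25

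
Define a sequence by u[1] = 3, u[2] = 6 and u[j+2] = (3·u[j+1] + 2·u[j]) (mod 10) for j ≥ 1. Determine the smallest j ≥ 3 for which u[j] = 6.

u[1] = 3,  u[2] = 6,  u[3] = 4,  u[4] = 4,  u[5] = 0,  u[6] = 8,  u[7] = 4,  u[8] = 8,  u[9] = 2,  u[10] = 2,  u[11] = 0,  u[12] = 4,  u[13] = 2,  u[14] = 4,  u[15] = 6,  u[16] = 6,  u[17] = 0,  u[18] = 2,  u[19] = 6,  u[20] = 2,  u[21] = 8,  u[22] = 8,  u[23] = 0,  u[24] = 6,  u[25] = 8,  u[26] = 6,  u[27] = 4.
Since (u[26], u[27]) = (u[2], u[3]) = (6, 4) (two consecutive terms determine the rest), the sequence is eventually periodic: after a pre-period of length 1 it cycles with period 24.
The value 6 first appears (with j ≥ 3) at u[15].

15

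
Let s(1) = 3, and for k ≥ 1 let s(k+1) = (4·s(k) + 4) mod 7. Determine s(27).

5

We have s(1) = 3,  s(2) = 2,  s(3) = 5,  s(4) = 3.
The sequence repeats with period 3.
So s(27) = s(1 + ((27-1) mod 3)) = s(3) = 5.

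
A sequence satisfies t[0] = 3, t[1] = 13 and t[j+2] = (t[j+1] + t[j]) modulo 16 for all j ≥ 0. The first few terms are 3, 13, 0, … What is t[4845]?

1

Listing terms: t[0] = 3, t[1] = 13, t[2] = 0, t[3] = 13, t[4] = 13, t[5] = 10, t[6] = 7, t[7] = 1, t[8] = 8, t[9] = 9, t[10] = 1, t[11] = 10, t[12] = 11, t[13] = 5, t[14] = 0, t[15] = 5, t[16] = 5, t[17] = 10, t[18] = 15, t[19] = 9, t[20] = 8, t[21] = 1, t[22] = 9, t[23] = 10, t[24] = 3, t[25] = 13.
Since (t[24], t[25]) = (t[0], t[1]) = (3, 13) (two consecutive terms determine the rest), the sequence is periodic with period 24.
(4845 - 0) mod 24 = 21, so t[4845] = t[21] = 1.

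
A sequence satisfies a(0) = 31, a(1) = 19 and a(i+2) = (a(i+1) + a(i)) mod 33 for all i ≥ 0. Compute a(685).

23

We have a(0) = 31; a(1) = 19; a(2) = 17; a(3) = 3; a(4) = 20; a(5) = 23; a(6) = 10; a(7) = 0; a(8) = 10; a(9) = 10; a(10) = 20; a(11) = 30; a(12) = 17; a(13) = 14; a(14) = 31; a(15) = 12; a(16) = 10; a(17) = 22; a(18) = 32; a(19) = 21; a(20) = 20; a(21) = 8; a(22) = 28; a(23) = 3; a(24) = 31; a(25) = 1; a(26) = 32; a(27) = 0; a(28) = 32; a(29) = 32; a(30) = 31; a(31) = 30; a(32) = 28; a(33) = 25; a(34) = 20; a(35) = 12; a(36) = 32; a(37) = 11; a(38) = 10; a(39) = 21; a(40) = 31; a(41) = 19.
Since (a(40), a(41)) = (a(0), a(1)) = (31, 19) (two consecutive terms determine the rest), the sequence is periodic with period 40.
So a(685) = a(0 + ((685-0) mod 40)) = a(5) = 23.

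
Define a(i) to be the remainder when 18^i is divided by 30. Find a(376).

Computing terms: a(0) = 1, a(1) = 18, a(2) = 24, a(3) = 12, a(4) = 6, a(5) = 18.
Since a(5) = a(1) = 18, the sequence is eventually periodic: after a pre-period of length 1 it cycles with period 4.
For i ≥ 1, a(i) depends only on (i - 1) mod 4. (376 - 1) mod 4 = 3, so a(376) = a(4) = 6.

6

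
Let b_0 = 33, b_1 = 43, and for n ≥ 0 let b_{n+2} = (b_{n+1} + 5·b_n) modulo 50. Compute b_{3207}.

33

We have b_0 = 33, b_1 = 43, b_2 = 8, b_3 = 23, b_4 = 13, b_5 = 28, b_6 = 43, b_7 = 33, b_8 = 48, b_9 = 13, b_{10} = 3, b_{11} = 18, b_{12} = 33, b_{13} = 23, b_{14} = 38, b_{15} = 3, b_{16} = 43, b_{17} = 8.
Since (b_{16}, b_{17}) = (b_1, b_2) = (43, 8) (two consecutive terms determine the rest), the sequence is eventually periodic: after a pre-period of length 1 it cycles with period 15.
For n ≥ 1, b_n depends only on (n - 1) mod 15. (3207 - 1) mod 15 = 11, so b_{3207} = b_{12} = 33.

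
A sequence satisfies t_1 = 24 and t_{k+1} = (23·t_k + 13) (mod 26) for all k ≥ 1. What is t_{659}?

Computing terms: t_1 = 24; t_2 = 19; t_3 = 8; t_4 = 15; t_5 = 20; t_6 = 5; t_7 = 24.
Since t_7 = t_1 = 24, the sequence is periodic with period 6.
So t_{659} = t_{1 + ((659-1) mod 6)} = t_5 = 20.

20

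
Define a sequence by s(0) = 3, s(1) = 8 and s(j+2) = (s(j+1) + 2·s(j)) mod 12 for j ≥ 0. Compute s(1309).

2

We have s(0) = 3,  s(1) = 8,  s(2) = 2,  s(3) = 6,  s(4) = 10,  s(5) = 10,  s(6) = 6,  s(7) = 2,  s(8) = 2,  s(9) = 6.
Since (s(8), s(9)) = (s(2), s(3)) = (2, 6) (two consecutive terms determine the rest), the sequence is eventually periodic: after a pre-period of length 2 it cycles with period 6.
For j ≥ 2, s(j) depends only on (j - 2) mod 6. (1309 - 2) mod 6 = 5, so s(1309) = s(7) = 2.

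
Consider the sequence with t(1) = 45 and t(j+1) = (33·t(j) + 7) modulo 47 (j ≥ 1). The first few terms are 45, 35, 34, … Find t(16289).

Listing terms: t(1) = 45; t(2) = 35; t(3) = 34; t(4) = 1; t(5) = 40; t(6) = 11; t(7) = 41; t(8) = 44; t(9) = 2; t(10) = 26; t(11) = 19; t(12) = 23; t(13) = 14; t(14) = 46; t(15) = 21; t(16) = 42; t(17) = 30; t(18) = 10; t(19) = 8; t(20) = 36; t(21) = 20; t(22) = 9; t(23) = 22; t(24) = 28; t(25) = 38; t(26) = 39; t(27) = 25; t(28) = 33; t(29) = 15; t(30) = 32; t(31) = 29; t(32) = 24; t(33) = 0; t(34) = 7; t(35) = 3; t(36) = 12; t(37) = 27; t(38) = 5; t(39) = 31; t(40) = 43; t(41) = 16; t(42) = 18; t(43) = 37; t(44) = 6; t(45) = 17; t(46) = 4; t(47) = 45.
The sequence repeats with period 46.
So t(16289) = t(1 + ((16289-1) mod 46)) = t(5) = 40.

40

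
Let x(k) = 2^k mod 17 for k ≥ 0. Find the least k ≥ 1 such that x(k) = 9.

We have x(0) = 1, x(1) = 2, x(2) = 4, x(3) = 8, x(4) = 16, x(5) = 15, x(6) = 13, x(7) = 9, x(8) = 1.
The sequence repeats with period 8.
The value 9 first appears (with k ≥ 1) at x(7).

7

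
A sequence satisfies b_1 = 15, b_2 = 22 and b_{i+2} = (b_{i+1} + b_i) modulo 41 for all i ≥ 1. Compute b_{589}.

40

We have b_1 = 15; b_2 = 22; b_3 = 37; b_4 = 18; b_5 = 14; b_6 = 32; b_7 = 5; b_8 = 37; b_9 = 1; b_{10} = 38; b_{11} = 39; b_{12} = 36; b_{13} = 34; b_{14} = 29; b_{15} = 22; b_{16} = 10; b_{17} = 32; b_{18} = 1; b_{19} = 33; b_{20} = 34; b_{21} = 26; b_{22} = 19; b_{23} = 4; b_{24} = 23; b_{25} = 27; b_{26} = 9; b_{27} = 36; b_{28} = 4; b_{29} = 40; b_{30} = 3; b_{31} = 2; b_{32} = 5; b_{33} = 7; b_{34} = 12; b_{35} = 19; b_{36} = 31; b_{37} = 9; b_{38} = 40; b_{39} = 8; b_{40} = 7; b_{41} = 15; b_{42} = 22.
The sequence repeats with period 40.
(589 - 1) mod 40 = 28, so b_{589} = b_{29} = 40.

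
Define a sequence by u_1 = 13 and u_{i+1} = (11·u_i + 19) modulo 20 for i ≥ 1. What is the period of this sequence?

u_1 = 13,  u_2 = 2,  u_3 = 1,  u_4 = 10,  u_5 = 9,  u_6 = 18,  u_7 = 17,  u_8 = 6,  u_9 = 5,  u_{10} = 14,  u_{11} = 13.
Since u_{11} = u_1 = 13, the sequence is periodic with period 10.

10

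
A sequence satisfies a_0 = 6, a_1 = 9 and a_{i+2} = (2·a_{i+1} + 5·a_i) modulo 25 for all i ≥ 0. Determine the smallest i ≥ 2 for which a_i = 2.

12

Computing terms: a_0 = 6, a_1 = 9, a_2 = 23, a_3 = 16, a_4 = 22, a_5 = 24, a_6 = 8, a_7 = 11, a_8 = 12, a_9 = 4, a_{10} = 18, a_{11} = 6, a_{12} = 2, a_{13} = 9, a_{14} = 3, a_{15} = 1, a_{16} = 17, a_{17} = 14, a_{18} = 13, a_{19} = 21, a_{20} = 7, a_{21} = 19, a_{22} = 23, a_{23} = 16.
Since (a_{22}, a_{23}) = (a_2, a_3) = (23, 16) (two consecutive terms determine the rest), the sequence is eventually periodic: after a pre-period of length 2 it cycles with period 20.
The value 2 first appears (with i ≥ 2) at a_{12}.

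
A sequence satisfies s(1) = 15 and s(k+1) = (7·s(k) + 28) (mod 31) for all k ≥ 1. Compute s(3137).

Computing terms: s(1) = 15; s(2) = 9; s(3) = 29; s(4) = 14; s(5) = 2; s(6) = 11; s(7) = 12; s(8) = 19; s(9) = 6; s(10) = 8; s(11) = 22; s(12) = 27; s(13) = 0; s(14) = 28; s(15) = 7; s(16) = 15.
Since s(16) = s(1) = 15, the sequence is periodic with period 15.
So s(3137) = s(1 + ((3137-1) mod 15)) = s(2) = 9.

9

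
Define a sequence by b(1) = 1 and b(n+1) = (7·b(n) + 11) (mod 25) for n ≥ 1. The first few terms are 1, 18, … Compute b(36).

20

We have b(1) = 1,  b(2) = 18,  b(3) = 12,  b(4) = 20,  b(5) = 1.
The sequence repeats with period 4.
(36 - 1) mod 4 = 3, so b(36) = b(4) = 20.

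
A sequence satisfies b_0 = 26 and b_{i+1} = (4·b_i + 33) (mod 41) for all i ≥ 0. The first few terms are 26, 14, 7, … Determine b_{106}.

5

Computing terms: b_0 = 26, b_1 = 14, b_2 = 7, b_3 = 20, b_4 = 31, b_5 = 34, b_6 = 5, b_7 = 12, b_8 = 40, b_9 = 29, b_{10} = 26.
Since b_{10} = b_0 = 26, the sequence is periodic with period 10.
(106 - 0) mod 10 = 6, so b_{106} = b_6 = 5.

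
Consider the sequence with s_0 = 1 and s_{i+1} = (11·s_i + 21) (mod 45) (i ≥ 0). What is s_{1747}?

23

Computing terms: s_0 = 1; s_1 = 32; s_2 = 13; s_3 = 29; s_4 = 25; s_5 = 26; s_6 = 37; s_7 = 23; s_8 = 4; s_9 = 20; s_{10} = 16; s_{11} = 17; s_{12} = 28; s_{13} = 14; s_{14} = 40; s_{15} = 11; s_{16} = 7; s_{17} = 8; s_{18} = 19; s_{19} = 5; s_{20} = 31; s_{21} = 2; s_{22} = 43; s_{23} = 44; s_{24} = 10; s_{25} = 41; s_{26} = 22; s_{27} = 38; s_{28} = 34; s_{29} = 35; s_{30} = 1.
Since s_{30} = s_0 = 1, the sequence is periodic with period 30.
(1747 - 0) mod 30 = 7, so s_{1747} = s_7 = 23.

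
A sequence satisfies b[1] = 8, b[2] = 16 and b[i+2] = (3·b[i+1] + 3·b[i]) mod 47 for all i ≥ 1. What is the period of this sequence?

46

Computing terms: b[1] = 8; b[2] = 16; b[3] = 25; b[4] = 29; b[5] = 21; b[6] = 9; b[7] = 43; b[8] = 15; b[9] = 33; b[10] = 3; b[11] = 14; b[12] = 4; b[13] = 7; b[14] = 33; b[15] = 26; b[16] = 36; b[17] = 45; b[18] = 8; b[19] = 18; b[20] = 31; b[21] = 6; b[22] = 17; b[23] = 22; b[24] = 23; b[25] = 41; b[26] = 4; b[27] = 41; b[28] = 41; b[29] = 11; b[30] = 15; b[31] = 31; b[32] = 44; b[33] = 37; b[34] = 8; b[35] = 41; b[36] = 6; b[37] = 0; b[38] = 18; b[39] = 7; b[40] = 28; b[41] = 11; b[42] = 23; b[43] = 8; b[44] = 46; b[45] = 21; b[46] = 13; b[47] = 8; b[48] = 16.
Since (b[47], b[48]) = (b[1], b[2]) = (8, 16) (two consecutive terms determine the rest), the sequence is periodic with period 46.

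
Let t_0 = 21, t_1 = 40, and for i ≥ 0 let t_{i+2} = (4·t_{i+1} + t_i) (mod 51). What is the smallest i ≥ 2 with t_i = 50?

3

Computing terms: t_0 = 21, t_1 = 40, t_2 = 28, t_3 = 50, t_4 = 24, t_5 = 44, t_6 = 47, t_7 = 28, t_8 = 6, t_9 = 1, t_{10} = 10, t_{11} = 41, t_{12} = 21, t_{13} = 23, t_{14} = 11, t_{15} = 16, t_{16} = 24, t_{17} = 10, t_{18} = 13, t_{19} = 11, t_{20} = 6, t_{21} = 35, t_{22} = 44, t_{23} = 7, t_{24} = 21, t_{25} = 40.
The sequence repeats with period 24.
The value 50 first appears (with i ≥ 2) at t_3.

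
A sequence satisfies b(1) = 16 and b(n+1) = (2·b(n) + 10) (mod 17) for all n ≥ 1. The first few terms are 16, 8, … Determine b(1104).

Computing terms: b(1) = 16; b(2) = 8; b(3) = 9; b(4) = 11; b(5) = 15; b(6) = 6; b(7) = 5; b(8) = 3; b(9) = 16.
Since b(9) = b(1) = 16, the sequence is periodic with period 8.
(1104 - 1) mod 8 = 7, so b(1104) = b(8) = 3.

3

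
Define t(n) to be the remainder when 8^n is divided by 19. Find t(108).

Listing terms: t(0) = 1; t(1) = 8; t(2) = 7; t(3) = 18; t(4) = 11; t(5) = 12; t(6) = 1.
The sequence repeats with period 6.
(108 - 0) mod 6 = 0, so t(108) = t(0) = 1.

1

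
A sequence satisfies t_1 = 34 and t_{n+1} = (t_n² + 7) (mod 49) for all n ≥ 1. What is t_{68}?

We have t_1 = 34; t_2 = 36; t_3 = 29; t_4 = 15; t_5 = 36.
Since t_5 = t_2 = 36, the sequence is eventually periodic: after a pre-period of length 1 it cycles with period 3.
For n ≥ 2, t_n depends only on (n - 2) mod 3. (68 - 2) mod 3 = 0, so t_{68} = t_2 = 36.

36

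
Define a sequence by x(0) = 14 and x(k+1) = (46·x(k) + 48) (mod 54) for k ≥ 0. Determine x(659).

20

We have x(0) = 14,  x(1) = 44,  x(2) = 20,  x(3) = 50,  x(4) = 26,  x(5) = 2,  x(6) = 32,  x(7) = 8,  x(8) = 38,  x(9) = 14.
The sequence repeats with period 9.
(659 - 0) mod 9 = 2, so x(659) = x(2) = 20.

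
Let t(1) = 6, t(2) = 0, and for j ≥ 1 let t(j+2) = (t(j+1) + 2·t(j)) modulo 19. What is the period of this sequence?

Computing terms: t(1) = 6, t(2) = 0, t(3) = 12, t(4) = 12, t(5) = 17, t(6) = 3, t(7) = 18, t(8) = 5, t(9) = 3, t(10) = 13, t(11) = 0, t(12) = 7, t(13) = 7, t(14) = 2, t(15) = 16, t(16) = 1, t(17) = 14, t(18) = 16, t(19) = 6, t(20) = 0.
The sequence repeats with period 18.

18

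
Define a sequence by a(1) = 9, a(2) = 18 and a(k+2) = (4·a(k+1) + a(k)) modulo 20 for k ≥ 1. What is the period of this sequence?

We have a(1) = 9; a(2) = 18; a(3) = 1; a(4) = 2; a(5) = 9; a(6) = 18.
The sequence repeats with period 4.

4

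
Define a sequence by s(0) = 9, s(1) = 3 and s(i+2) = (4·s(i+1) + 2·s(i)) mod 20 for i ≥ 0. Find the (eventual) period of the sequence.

4

s(0) = 9, s(1) = 3, s(2) = 10, s(3) = 6, s(4) = 4, s(5) = 8, s(6) = 0, s(7) = 16, s(8) = 4, s(9) = 8.
Since (s(8), s(9)) = (s(4), s(5)) = (4, 8) (two consecutive terms determine the rest), the sequence is eventually periodic: after a pre-period of length 4 it cycles with period 4.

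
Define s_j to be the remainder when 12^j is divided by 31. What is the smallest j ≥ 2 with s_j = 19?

16

Computing terms: s_1 = 12,  s_2 = 20,  s_3 = 23,  s_4 = 28,  s_5 = 26,  s_6 = 2,  s_7 = 24,  s_8 = 9,  s_9 = 15,  s_{10} = 25,  s_{11} = 21,  s_{12} = 4,  s_{13} = 17,  s_{14} = 18,  s_{15} = 30,  s_{16} = 19,  s_{17} = 11,  s_{18} = 8,  s_{19} = 3,  s_{20} = 5,  s_{21} = 29,  s_{22} = 7,  s_{23} = 22,  s_{24} = 16,  s_{25} = 6,  s_{26} = 10,  s_{27} = 27,  s_{28} = 14,  s_{29} = 13,  s_{30} = 1,  s_{31} = 12.
Since s_{31} = s_1 = 12, the sequence is periodic with period 30.
The value 19 first appears (with j ≥ 2) at s_{16}.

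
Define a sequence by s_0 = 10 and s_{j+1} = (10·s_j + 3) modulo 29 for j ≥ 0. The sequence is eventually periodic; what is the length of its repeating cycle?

28

We have s_0 = 10; s_1 = 16; s_2 = 18; s_3 = 9; s_4 = 6; s_5 = 5; s_6 = 24; s_7 = 11; s_8 = 26; s_9 = 2; s_{10} = 23; s_{11} = 1; s_{12} = 13; s_{13} = 17; s_{14} = 28; s_{15} = 22; s_{16} = 20; s_{17} = 0; s_{18} = 3; s_{19} = 4; s_{20} = 14; s_{21} = 27; s_{22} = 12; s_{23} = 7; s_{24} = 15; s_{25} = 8; s_{26} = 25; s_{27} = 21; s_{28} = 10.
Since s_{28} = s_0 = 10, the sequence is periodic with period 28.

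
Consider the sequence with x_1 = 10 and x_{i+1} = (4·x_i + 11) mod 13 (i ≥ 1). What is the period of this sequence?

6

x_1 = 10; x_2 = 12; x_3 = 7; x_4 = 0; x_5 = 11; x_6 = 3; x_7 = 10.
Since x_7 = x_1 = 10, the sequence is periodic with period 6.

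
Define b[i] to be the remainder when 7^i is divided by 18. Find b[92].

13

Listing terms: b[1] = 7, b[2] = 13, b[3] = 1, b[4] = 7.
The sequence repeats with period 3.
(92 - 1) mod 3 = 1, so b[92] = b[2] = 13.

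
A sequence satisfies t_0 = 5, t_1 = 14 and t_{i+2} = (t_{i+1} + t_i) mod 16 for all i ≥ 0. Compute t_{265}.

Listing terms: t_0 = 5, t_1 = 14, t_2 = 3, t_3 = 1, t_4 = 4, t_5 = 5, t_6 = 9, t_7 = 14, t_8 = 7, t_9 = 5, t_{10} = 12, t_{11} = 1, t_{12} = 13, t_{13} = 14, t_{14} = 11, t_{15} = 9, t_{16} = 4, t_{17} = 13, t_{18} = 1, t_{19} = 14, t_{20} = 15, t_{21} = 13, t_{22} = 12, t_{23} = 9, t_{24} = 5, t_{25} = 14.
Since (t_{24}, t_{25}) = (t_0, t_1) = (5, 14) (two consecutive terms determine the rest), the sequence is periodic with period 24.
(265 - 0) mod 24 = 1, so t_{265} = t_1 = 14.

14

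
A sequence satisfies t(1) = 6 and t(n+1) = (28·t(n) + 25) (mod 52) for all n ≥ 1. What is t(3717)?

33

Computing terms: t(1) = 6, t(2) = 37, t(3) = 21, t(4) = 41, t(5) = 29, t(6) = 5, t(7) = 9, t(8) = 17, t(9) = 33, t(10) = 13, t(11) = 25, t(12) = 49, t(13) = 45, t(14) = 37.
Since t(14) = t(2) = 37, the sequence is eventually periodic: after a pre-period of length 1 it cycles with period 12.
For n ≥ 2, t(n) depends only on (n - 2) mod 12. (3717 - 2) mod 12 = 7, so t(3717) = t(9) = 33.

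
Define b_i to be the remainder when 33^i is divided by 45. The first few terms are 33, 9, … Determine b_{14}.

Listing terms: b_1 = 33; b_2 = 9; b_3 = 27; b_4 = 36; b_5 = 18; b_6 = 9.
Since b_6 = b_2 = 9, the sequence is eventually periodic: after a pre-period of length 1 it cycles with period 4.
For i ≥ 2, b_i depends only on (i - 2) mod 4. (14 - 2) mod 4 = 0, so b_{14} = b_2 = 9.

9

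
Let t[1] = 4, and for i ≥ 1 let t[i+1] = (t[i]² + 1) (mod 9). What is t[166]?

We have t[1] = 4,  t[2] = 8,  t[3] = 2,  t[4] = 5,  t[5] = 8.
Since t[5] = t[2] = 8, the sequence is eventually periodic: after a pre-period of length 1 it cycles with period 3.
For i ≥ 2, t[i] depends only on (i - 2) mod 3. (166 - 2) mod 3 = 2, so t[166] = t[4] = 5.

5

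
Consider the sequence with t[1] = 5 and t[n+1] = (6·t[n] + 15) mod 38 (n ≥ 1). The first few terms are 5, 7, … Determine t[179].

Listing terms: t[1] = 5, t[2] = 7, t[3] = 19, t[4] = 15, t[5] = 29, t[6] = 37, t[7] = 9, t[8] = 31, t[9] = 11, t[10] = 5.
The sequence repeats with period 9.
(179 - 1) mod 9 = 7, so t[179] = t[8] = 31.

31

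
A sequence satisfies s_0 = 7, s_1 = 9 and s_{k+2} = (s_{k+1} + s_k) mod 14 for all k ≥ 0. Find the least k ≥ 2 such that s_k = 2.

2

Listing terms: s_0 = 7,  s_1 = 9,  s_2 = 2,  s_3 = 11,  s_4 = 13,  s_5 = 10,  s_6 = 9,  s_7 = 5,  s_8 = 0,  s_9 = 5,  s_{10} = 5,  s_{11} = 10,  s_{12} = 1,  s_{13} = 11,  s_{14} = 12,  s_{15} = 9,  s_{16} = 7,  s_{17} = 2,  s_{18} = 9,  s_{19} = 11,  s_{20} = 6,  s_{21} = 3,  s_{22} = 9,  s_{23} = 12,  s_{24} = 7,  s_{25} = 5,  s_{26} = 12,  s_{27} = 3,  s_{28} = 1,  s_{29} = 4,  s_{30} = 5,  s_{31} = 9,  s_{32} = 0,  s_{33} = 9,  s_{34} = 9,  s_{35} = 4,  s_{36} = 13,  s_{37} = 3,  s_{38} = 2,  s_{39} = 5,  s_{40} = 7,  s_{41} = 12,  s_{42} = 5,  s_{43} = 3,  s_{44} = 8,  s_{45} = 11,  s_{46} = 5,  s_{47} = 2,  s_{48} = 7,  s_{49} = 9.
Since (s_{48}, s_{49}) = (s_0, s_1) = (7, 9) (two consecutive terms determine the rest), the sequence is periodic with period 48.
The value 2 first appears (with k ≥ 2) at s_2.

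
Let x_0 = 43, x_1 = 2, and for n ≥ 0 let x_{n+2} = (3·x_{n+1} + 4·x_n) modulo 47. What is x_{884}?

Computing terms: x_0 = 43; x_1 = 2; x_2 = 37; x_3 = 25; x_4 = 35; x_5 = 17; x_6 = 3; x_7 = 30; x_8 = 8; x_9 = 3; x_{10} = 41; x_{11} = 41; x_{12} = 5; x_{13} = 38; x_{14} = 40; x_{15} = 37; x_{16} = 36; x_{17} = 21; x_{18} = 19; x_{19} = 0; x_{20} = 29; x_{21} = 40; x_{22} = 1; x_{23} = 22; x_{24} = 23; x_{25} = 16; x_{26} = 46; x_{27} = 14; x_{28} = 38; x_{29} = 29; x_{30} = 4; x_{31} = 34; x_{32} = 24; x_{33} = 20; x_{34} = 15; x_{35} = 31; x_{36} = 12; x_{37} = 19; x_{38} = 11; x_{39} = 15; x_{40} = 42; x_{41} = 45; x_{42} = 21; x_{43} = 8; x_{44} = 14; x_{45} = 27; x_{46} = 43; x_{47} = 2.
Since (x_{46}, x_{47}) = (x_0, x_1) = (43, 2) (two consecutive terms determine the rest), the sequence is periodic with period 46.
So x_{884} = x_{0 + ((884-0) mod 46)} = x_{10} = 41.

41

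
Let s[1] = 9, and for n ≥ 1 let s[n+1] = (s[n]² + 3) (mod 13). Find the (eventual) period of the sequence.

s[1] = 9, s[2] = 6, s[3] = 0, s[4] = 3, s[5] = 12, s[6] = 4, s[7] = 6.
Since s[7] = s[2] = 6, the sequence is eventually periodic: after a pre-period of length 1 it cycles with period 5.

5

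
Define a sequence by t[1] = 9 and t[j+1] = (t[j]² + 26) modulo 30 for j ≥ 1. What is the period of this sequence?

6

Computing terms: t[1] = 9, t[2] = 17, t[3] = 15, t[4] = 11, t[5] = 27, t[6] = 5, t[7] = 21, t[8] = 17.
Since t[8] = t[2] = 17, the sequence is eventually periodic: after a pre-period of length 1 it cycles with period 6.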